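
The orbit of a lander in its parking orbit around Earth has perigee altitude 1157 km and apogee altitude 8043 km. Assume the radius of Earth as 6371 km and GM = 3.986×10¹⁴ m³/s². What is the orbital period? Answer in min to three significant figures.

r_p = 6371 + 1157 = 7528.0 km = 7.5280×10⁶ m.
r_a = 6371 + 8043 = 14414 km = 1.4414×10⁷ m.
Semi-major axis a = (r_p + r_a)/2 = (7528.0 + 14414)/2 = 10971 km = 1.097×10⁷ m.
By Kepler's third law T = 2π√(a³/μ) = 2π × 1.820×10³ = 1.144×10⁴ s.
= 190.6 min.

T ≈ 191 min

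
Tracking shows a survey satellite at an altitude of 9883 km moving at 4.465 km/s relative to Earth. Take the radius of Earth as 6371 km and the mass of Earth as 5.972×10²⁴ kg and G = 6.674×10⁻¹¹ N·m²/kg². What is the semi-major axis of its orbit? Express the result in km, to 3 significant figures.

a ≈ 13700 km

μ = GM = 6.674×10⁻¹¹ × 5.972×10²⁴ = 3.986×10¹⁴ m³/s².
r = 6371 + 9883 = 16254 km = 1.625×10⁷ m.
Vis-viva rearranged: 1/a = 2/r − v²/μ = 1.230×10⁻⁷ − 5.002×10⁻⁸ = 7.303×10⁻⁸ m⁻¹.
a = 1.369×10⁷ m = 13693 km.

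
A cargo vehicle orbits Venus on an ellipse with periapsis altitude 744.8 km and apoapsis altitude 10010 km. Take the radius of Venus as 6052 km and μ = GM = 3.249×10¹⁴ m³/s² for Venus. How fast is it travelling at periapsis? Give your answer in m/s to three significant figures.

v ≈ 8200 m/s

r_p = 6052 + 744.8 = 6796.8 km = 6.7968×10⁶ m.
r_a = 6052 + 10010 = 16062 km = 1.6062×10⁷ m.
Semi-major axis a = (r_p + r_a)/2 = 11429 km = 1.143×10⁷ m.
Vis-viva: v² = μ(2/r − 1/a) = 3.249×10¹⁴ × (2.943×10⁻⁷ − 8.749×10⁻⁸) = 6.718×10⁷ m²/s².
v = 8196 m/s.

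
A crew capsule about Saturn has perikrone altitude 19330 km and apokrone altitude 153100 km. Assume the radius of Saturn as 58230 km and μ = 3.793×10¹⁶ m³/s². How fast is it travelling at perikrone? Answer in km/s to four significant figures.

r_p = 58230 + 19330 = 77560 km = 7.7560×10⁷ m.
r_a = 58230 + 153100 = 211330 km = 2.1133×10⁸ m.
Semi-major axis a = (r_p + r_a)/2 = 1.4444×10⁵ km = 1.444×10⁸ m.
Vis-viva: v² = μ(2/r − 1/a) = 3.793×10¹⁶ × (2.579×10⁻⁸ − 6.923×10⁻⁹) = 7.155×10⁸ m²/s².
v = 26750 m/s = 26.75 km/s.

v ≈ 26.75 km/s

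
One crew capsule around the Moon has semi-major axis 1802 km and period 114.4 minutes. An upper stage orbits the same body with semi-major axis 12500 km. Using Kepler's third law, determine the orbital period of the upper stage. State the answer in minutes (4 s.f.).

Kepler's third law: T² ∝ a³, so T₂ = T₁ (a₂/a₁)^(3/2).
a₂/a₁ = 6.937, (a₂/a₁)^(3/2) = 18.27.
T₂ = 114.4 × 18.27 = 2090 minutes.

T₂ ≈ 2090 minutes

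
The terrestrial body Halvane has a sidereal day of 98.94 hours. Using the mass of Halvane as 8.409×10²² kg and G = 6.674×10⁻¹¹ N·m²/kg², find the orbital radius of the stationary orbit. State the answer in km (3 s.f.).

r_sync ≈ 26200 km

μ = GM = 6.674×10⁻¹¹ × 8.409×10²² = 5.612×10¹² m³/s².
T = 98.94 hours = 3.562×10⁵ s.
A synchronous orbit has period T, so by Kepler's third law a = (μT²/4π²)^(1/3).
μT²/4π² = 5.612×10¹² × (3.562×10⁵)² / 39.48 = 1.804×10²² m³.
a = 2.622×10⁷ m = 26224 km.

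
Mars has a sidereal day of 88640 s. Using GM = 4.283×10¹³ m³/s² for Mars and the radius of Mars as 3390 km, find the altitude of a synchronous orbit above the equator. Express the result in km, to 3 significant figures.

h_sync ≈ 17000 km

A synchronous orbit has period T, so by Kepler's third law a = (μT²/4π²)^(1/3).
μT²/4π² = 4.283×10¹³ × (8.864×10⁴)² / 39.48 = 8.524×10²¹ m³.
a = 2.043×10⁷ m = 20428 km.
Altitude h = a − R = 20428 − 3390 = 17038 km.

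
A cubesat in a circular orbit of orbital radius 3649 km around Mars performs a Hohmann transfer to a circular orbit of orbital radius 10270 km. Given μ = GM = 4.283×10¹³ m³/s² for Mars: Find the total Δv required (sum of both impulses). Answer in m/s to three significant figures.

Δv_total ≈ 1300 m/s

r₁ = 3649 km = 3.649×10⁶ m.
r₂ = 10270 km = 1.027×10⁷ m.
Transfer ellipse a_t = (r₁ + r₂)/2 = 6.960×10⁶ m.
At r₁: circular v_c1 = √(μ/r₁) = 3426 m/s; transfer-periapsis v_p = √[μ(2/r₁ − 1/a_t)] = 4162 m/s.
Δv₁ = v_p − v_c1 = 735.8 m/s.
At r₂: circular v_c2 = √(μ/r₂) = 2042 m/s; transfer-apoapsis v_a = √[μ(2/r₂ − 1/a_t)] = 1479 m/s.
Δv₂ = v_c2 − v_a = 563.4 m/s.
Total Δv = Δv₁ + Δv₂ = 1299 m/s.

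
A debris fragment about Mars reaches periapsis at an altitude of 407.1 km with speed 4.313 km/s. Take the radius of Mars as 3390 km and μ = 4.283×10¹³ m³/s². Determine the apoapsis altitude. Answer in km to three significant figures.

apoapsis altitude ≈ 14500 km

r_p = 3390 + 407.1 = 3797.1 km = 3.797×10⁶ m.
Specific energy ε = v²/2 − μ/r = -1.979×10⁶ J/kg, so a = −μ/(2ε) = 1.082×10⁷ m.
The apsides satisfy r_p + r_a = 2a, so the apoapsis radius is 2a − r_p = 1.785×10⁷ m = 17849 km.
Apoapsis altitude = 17849 − 3390 = 14459 km.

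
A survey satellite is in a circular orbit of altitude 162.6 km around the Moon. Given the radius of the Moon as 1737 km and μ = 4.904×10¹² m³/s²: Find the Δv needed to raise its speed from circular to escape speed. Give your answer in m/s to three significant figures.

r = 1737 + 162.6 = 1899.6 km = 1.8996×10⁶ m.
Circular speed v_c = √(μ/r) = 1607 m/s.
Escape speed v_esc = √(2μ/r) = √2 × v_c = 2272 m/s.
Δv = v_esc − v_c = 665.5 m/s.

Δv ≈ 666 m/s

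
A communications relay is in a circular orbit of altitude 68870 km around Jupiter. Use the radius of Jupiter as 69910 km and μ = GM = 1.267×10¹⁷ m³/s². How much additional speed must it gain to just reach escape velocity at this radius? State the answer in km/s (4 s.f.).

Δv ≈ 12.52 km/s

r = 69910 + 68870 = 138780 km = 1.3878×10⁸ m.
Circular speed v_c = √(μ/r) = 30220 m/s.
Escape speed v_esc = √(2μ/r) = √2 × v_c = 42730 m/s.
Δv = v_esc − v_c = 12520 m/s = 12.52 km/s.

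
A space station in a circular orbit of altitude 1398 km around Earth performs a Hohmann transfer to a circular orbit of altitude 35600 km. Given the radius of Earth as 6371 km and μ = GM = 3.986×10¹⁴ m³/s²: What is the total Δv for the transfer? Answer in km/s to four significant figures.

r₁ = 6371 + 1398 = 7769.0 km = 7.7690×10⁶ m.
r₂ = 6371 + 35600 = 41971 km = 4.1971×10⁷ m.
Transfer ellipse a_t = (r₁ + r₂)/2 = 2.487×10⁷ m.
At r₁: circular v_c1 = √(μ/r₁) = 7163 m/s; transfer-perigee v_p = √[μ(2/r₁ − 1/a_t)] = 9305 m/s.
Δv₁ = v_p − v_c1 = 2142 m/s.
At r₂: circular v_c2 = √(μ/r₂) = 3082 m/s; transfer-apogee v_a = √[μ(2/r₂ − 1/a_t)] = 1722 m/s.
Δv₂ = v_c2 − v_a = 1359 m/s.
Total Δv = Δv₁ + Δv₂ = 3502 m/s = 3.502 km/s.

Δv_total ≈ 3.502 km/s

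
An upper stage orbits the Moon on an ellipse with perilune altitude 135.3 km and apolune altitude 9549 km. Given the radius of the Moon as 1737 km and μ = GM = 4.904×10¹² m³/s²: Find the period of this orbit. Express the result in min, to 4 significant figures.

T ≈ 798.0 min

r_p = 1737 + 135.3 = 1872.3 km = 1.8723×10⁶ m.
r_a = 1737 + 9549 = 11286 km = 1.1286×10⁷ m.
Semi-major axis a = (r_p + r_a)/2 = (1872.3 + 11286)/2 = 6579.1 km = 6.579×10⁶ m.
By Kepler's third law T = 2π√(a³/μ) = 2π × 7.620×10³ = 4.788×10⁴ s.
= 798.0 min.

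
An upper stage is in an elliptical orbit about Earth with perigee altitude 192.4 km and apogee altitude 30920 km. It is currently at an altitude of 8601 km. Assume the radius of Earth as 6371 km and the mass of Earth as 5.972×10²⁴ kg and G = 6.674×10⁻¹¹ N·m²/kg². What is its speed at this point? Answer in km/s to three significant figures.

μ = GM = 6.674×10⁻¹¹ × 5.972×10²⁴ = 3.986×10¹⁴ m³/s².
r_p = 6371 + 192.4 = 6563.4 km = 6.5634×10⁶ m.
r_a = 6371 + 30920 = 37291 km = 3.7291×10⁷ m.
r = 6371 + 8601 = 14972 km = 1.497×10⁷ m.
Semi-major axis a = (r_p + r_a)/2 = 21927 km = 2.193×10⁷ m.
Vis-viva: v² = μ(2/r − 1/a) = 3.986×10¹⁴ × (1.336×10⁻⁷ − 4.561×10⁻⁸) = 3.507×10⁷ m²/s².
v = 5922 m/s = 5.922 km/s.

v ≈ 5.92 km/s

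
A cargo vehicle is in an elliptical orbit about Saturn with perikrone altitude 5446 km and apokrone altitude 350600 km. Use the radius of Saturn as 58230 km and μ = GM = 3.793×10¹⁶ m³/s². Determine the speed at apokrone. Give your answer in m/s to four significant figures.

v ≈ 5001 m/s

r_p = 58230 + 5446 = 63676 km = 6.3676×10⁷ m.
r_a = 58230 + 350600 = 408830 km = 4.0883×10⁸ m.
Semi-major axis a = (r_p + r_a)/2 = 2.3625×10⁵ km = 2.363×10⁸ m.
Vis-viva: v² = μ(2/r − 1/a) = 3.793×10¹⁶ × (4.892×10⁻⁹ − 4.233×10⁻⁹) = 2.501×10⁷ m²/s².
v = 5001 m/s.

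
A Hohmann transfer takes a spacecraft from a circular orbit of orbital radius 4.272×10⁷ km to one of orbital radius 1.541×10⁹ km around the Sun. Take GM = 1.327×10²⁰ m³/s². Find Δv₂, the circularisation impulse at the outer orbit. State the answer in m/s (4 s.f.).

Δv ≈ 7124 m/s

r₁ = 4.272×10⁷ km = 4.272×10¹⁰ m.
r₂ = 1.541×10⁹ km = 1.541×10¹² m.
Transfer ellipse a_t = (r₁ + r₂)/2 = 7.919×10¹¹ m.
At r₁: circular v_c1 = √(μ/r₁) = 55730 m/s; transfer-perihelion v_p = √[μ(2/r₁ − 1/a_t)] = 77750 m/s.
At r₂: circular v_c2 = √(μ/r₂) = 9280 m/s; transfer-aphelion v_a = √[μ(2/r₂ − 1/a_t)] = 2155 m/s.
Δv₂ = v_c2 − v_a = 7124 m/s.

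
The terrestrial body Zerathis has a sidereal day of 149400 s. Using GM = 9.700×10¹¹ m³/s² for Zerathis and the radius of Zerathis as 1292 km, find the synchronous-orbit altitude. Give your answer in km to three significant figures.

h_sync ≈ 6890 km

A synchronous orbit has period T, so by Kepler's third law a = (μT²/4π²)^(1/3).
μT²/4π² = 9.700×10¹¹ × (1.494×10⁵)² / 39.48 = 5.484×10²⁰ m³.
a = 8.185×10⁶ m = 8185.4 km.
Altitude h = a − R = 8185.4 − 1292 = 6893.4 km.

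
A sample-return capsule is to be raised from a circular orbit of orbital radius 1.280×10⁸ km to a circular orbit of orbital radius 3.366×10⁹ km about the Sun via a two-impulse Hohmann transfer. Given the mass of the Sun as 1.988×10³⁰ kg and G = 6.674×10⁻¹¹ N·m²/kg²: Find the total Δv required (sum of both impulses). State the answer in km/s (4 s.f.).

μ = GM = 6.674×10⁻¹¹ × 1.988×10³⁰ = 1.327×10²⁰ m³/s².
r₁ = 1.280×10⁸ km = 1.280×10¹¹ m.
r₂ = 3.366×10⁹ km = 3.366×10¹² m.
Transfer ellipse a_t = (r₁ + r₂)/2 = 1.747×10¹² m.
At r₁: circular v_c1 = √(μ/r₁) = 32200 m/s; transfer-perihelion v_p = √[μ(2/r₁ − 1/a_t)] = 44690 m/s.
Δv₁ = v_p − v_c1 = 12490 m/s.
At r₂: circular v_c2 = √(μ/r₂) = 6278 m/s; transfer-aphelion v_a = √[μ(2/r₂ − 1/a_t)] = 1699 m/s.
Δv₂ = v_c2 − v_a = 4579 m/s.
Total Δv = Δv₁ + Δv₂ = 17070 m/s = 17.07 km/s.

Δv_total ≈ 17.07 km/s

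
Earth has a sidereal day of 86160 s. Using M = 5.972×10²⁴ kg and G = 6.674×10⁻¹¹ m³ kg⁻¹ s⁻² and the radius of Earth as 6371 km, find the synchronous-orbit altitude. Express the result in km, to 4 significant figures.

h_sync ≈ 35790 km

μ = GM = 6.674×10⁻¹¹ × 5.972×10²⁴ = 3.986×10¹⁴ m³/s².
A synchronous orbit has period T, so by Kepler's third law a = (μT²/4π²)^(1/3).
μT²/4π² = 3.986×10¹⁴ × (8.616×10⁴)² / 39.48 = 7.495×10²² m³.
a = 4.216×10⁷ m = 42162 km.
Altitude h = a − R = 42162 − 6371 = 35791 km.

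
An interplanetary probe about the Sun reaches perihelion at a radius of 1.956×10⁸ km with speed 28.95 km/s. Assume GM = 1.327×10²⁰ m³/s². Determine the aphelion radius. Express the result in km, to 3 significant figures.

r_p = 1.956×10¹¹ m.
Specific energy ε = v²/2 − μ/r = -2.594×10⁸ J/kg, so a = −μ/(2ε) = 2.558×10¹¹ m.
The apsides satisfy r_p + r_a = 2a, so the aphelion radius is 2a − r_p = 3.160×10¹¹ m = 3.1602×10⁸ km.

aphelion radius ≈ 3.16×10⁸ km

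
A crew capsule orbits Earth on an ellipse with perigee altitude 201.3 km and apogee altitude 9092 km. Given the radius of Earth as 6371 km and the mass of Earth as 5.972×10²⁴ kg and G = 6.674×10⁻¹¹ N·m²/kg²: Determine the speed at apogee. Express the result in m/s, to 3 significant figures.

μ = GM = 6.674×10⁻¹¹ × 5.972×10²⁴ = 3.986×10¹⁴ m³/s².
r_p = 6371 + 201.3 = 6572.3 km = 6.5723×10⁶ m.
r_a = 6371 + 9092 = 15463 km = 1.5463×10⁷ m.
Semi-major axis a = (r_p + r_a)/2 = 11018 km = 1.102×10⁷ m.
Vis-viva: v² = μ(2/r − 1/a) = 3.986×10¹⁴ × (1.293×10⁻⁷ − 9.076×10⁻⁸) = 1.538×10⁷ m²/s².
v = 3921 m/s.

v ≈ 3920 m/s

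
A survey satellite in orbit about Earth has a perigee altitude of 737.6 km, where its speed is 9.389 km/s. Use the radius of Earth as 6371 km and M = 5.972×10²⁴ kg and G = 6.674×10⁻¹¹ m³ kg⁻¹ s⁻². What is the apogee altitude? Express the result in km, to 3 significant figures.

μ = GM = 6.674×10⁻¹¹ × 5.972×10²⁴ = 3.986×10¹⁴ m³/s².
r_p = 6371 + 737.6 = 7108.6 km = 7.109×10⁶ m.
Specific energy ε = v²/2 − μ/r = -1.199×10⁷ J/kg, so a = −μ/(2ε) = 1.662×10⁷ m.
The apsides satisfy r_p + r_a = 2a, so the apogee radius is 2a − r_p = 2.613×10⁷ m = 26127 km.
Apogee altitude = 26127 − 6371 = 19756 km.

apogee altitude ≈ 19800 km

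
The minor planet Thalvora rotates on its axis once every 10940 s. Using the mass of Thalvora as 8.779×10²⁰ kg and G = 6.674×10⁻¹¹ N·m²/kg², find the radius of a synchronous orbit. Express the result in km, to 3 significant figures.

r_sync ≈ 562 km

μ = GM = 6.674×10⁻¹¹ × 8.779×10²⁰ = 5.859×10¹⁰ m³/s².
A synchronous orbit has period T, so by Kepler's third law a = (μT²/4π²)^(1/3).
μT²/4π² = 5.859×10¹⁰ × (1.094×10⁴)² / 39.48 = 1.776×10¹⁷ m³.
a = 5.621×10⁵ m = 562.13 km.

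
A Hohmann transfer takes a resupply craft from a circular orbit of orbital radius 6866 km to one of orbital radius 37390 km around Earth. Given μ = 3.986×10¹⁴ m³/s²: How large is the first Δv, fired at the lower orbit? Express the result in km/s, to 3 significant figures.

Δv ≈ 2.28 km/s

r₁ = 6866 km = 6.866×10⁶ m.
r₂ = 37390 km = 3.739×10⁷ m.
Transfer ellipse a_t = (r₁ + r₂)/2 = 2.213×10⁷ m.
At r₁: circular v_c1 = √(μ/r₁) = 7619 m/s; transfer-perigee v_p = √[μ(2/r₁ − 1/a_t)] = 9904 m/s.
Δv₁ = v_p − v_c1 = 2285 m/s.
= 2.285 km/s.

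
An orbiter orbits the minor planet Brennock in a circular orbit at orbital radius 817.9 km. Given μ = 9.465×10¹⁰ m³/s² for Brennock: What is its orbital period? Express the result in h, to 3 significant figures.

T ≈ 4.20 h

r = 817.9 km = 8.179×10⁵ m.
Kepler's third law: T = 2π√(r³/μ) = 2π√((8.179×10⁵)³ / 9.465×10¹⁰).
r³/μ = 5.781×10⁶ s², so T = 2π × 2.404×10³ = 1.511×10⁴ s.
Converting: 1.511×10⁴ s ÷ 3600 = 4.196 h.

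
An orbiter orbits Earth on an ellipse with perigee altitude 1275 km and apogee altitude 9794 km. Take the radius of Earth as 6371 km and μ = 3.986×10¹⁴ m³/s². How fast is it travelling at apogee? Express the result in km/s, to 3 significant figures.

v ≈ 3.98 km/s

r_p = 6371 + 1275 = 7646.0 km = 7.6460×10⁶ m.
r_a = 6371 + 9794 = 16165 km = 1.6165×10⁷ m.
Semi-major axis a = (r_p + r_a)/2 = 11906 km = 1.191×10⁷ m.
Vis-viva: v² = μ(2/r − 1/a) = 3.986×10¹⁴ × (1.237×10⁻⁷ − 8.399×10⁻⁸) = 1.584×10⁷ m²/s².
v = 3979 m/s = 3.979 km/s.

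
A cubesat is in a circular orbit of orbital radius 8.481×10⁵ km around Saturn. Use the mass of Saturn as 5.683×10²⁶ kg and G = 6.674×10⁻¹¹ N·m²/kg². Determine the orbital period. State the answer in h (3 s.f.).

T ≈ 221 h

μ = GM = 6.674×10⁻¹¹ × 5.683×10²⁶ = 3.793×10¹⁶ m³/s².
r = 8.481×10⁵ km = 8.481×10⁸ m.
Kepler's third law: T = 2π√(r³/μ) = 2π√((8.481×10⁸)³ / 3.793×10¹⁶).
r³/μ = 1.608×10¹⁰ s², so T = 2π × 1.268×10⁵ = 7.968×10⁵ s.
Converting: 7.968×10⁵ s ÷ 3600 = 221.3 h.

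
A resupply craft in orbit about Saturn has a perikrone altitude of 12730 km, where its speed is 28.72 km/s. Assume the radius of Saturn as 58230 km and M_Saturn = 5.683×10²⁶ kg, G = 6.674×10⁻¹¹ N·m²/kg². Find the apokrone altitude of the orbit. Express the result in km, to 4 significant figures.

μ = GM = 6.674×10⁻¹¹ × 5.683×10²⁶ = 3.793×10¹⁶ m³/s².
r_p = 58230 + 12730 = 70960 km = 7.096×10⁷ m.
Specific energy ε = v²/2 − μ/r = -1.221×10⁸ J/kg, so a = −μ/(2ε) = 1.553×10⁸ m.
The apsides satisfy r_p + r_a = 2a, so the apokrone radius is 2a − r_p = 2.397×10⁸ m = 2.3971×10⁵ km.
Apokrone altitude = 2.3971×10⁵ − 58230 = 1.8148×10⁵ km.

apokrone altitude ≈ 1.815×10⁵ km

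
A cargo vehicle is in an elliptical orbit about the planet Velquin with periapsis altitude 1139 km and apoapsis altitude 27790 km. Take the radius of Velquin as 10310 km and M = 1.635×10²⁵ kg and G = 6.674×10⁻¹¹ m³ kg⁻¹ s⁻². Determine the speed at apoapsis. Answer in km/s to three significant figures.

μ = GM = 6.674×10⁻¹¹ × 1.635×10²⁵ = 1.091×10¹⁵ m³/s².
r_p = 10310 + 1139 = 11449 km = 1.1449×10⁷ m.
r_a = 10310 + 27790 = 38100 km = 3.8100×10⁷ m.
Semi-major axis a = (r_p + r_a)/2 = 24774 km = 2.477×10⁷ m.
Vis-viva: v² = μ(2/r − 1/a) = 1.091×10¹⁵ × (5.249×10⁻⁸ − 4.036×10⁻⁸) = 1.324×10⁷ m²/s².
v = 3638 m/s = 3.638 km/s.

v ≈ 3.64 km/s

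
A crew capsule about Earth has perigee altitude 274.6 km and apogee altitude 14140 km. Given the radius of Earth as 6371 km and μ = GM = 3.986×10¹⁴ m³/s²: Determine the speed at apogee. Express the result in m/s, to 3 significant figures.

v ≈ 3080 m/s

r_p = 6371 + 274.6 = 6645.6 km = 6.6456×10⁶ m.
r_a = 6371 + 14140 = 20511 km = 2.0511×10⁷ m.
Semi-major axis a = (r_p + r_a)/2 = 13578 km = 1.358×10⁷ m.
Vis-viva: v² = μ(2/r − 1/a) = 3.986×10¹⁴ × (9.751×10⁻⁸ − 7.365×10⁻⁸) = 9.511×10⁶ m²/s².
v = 3084 m/s.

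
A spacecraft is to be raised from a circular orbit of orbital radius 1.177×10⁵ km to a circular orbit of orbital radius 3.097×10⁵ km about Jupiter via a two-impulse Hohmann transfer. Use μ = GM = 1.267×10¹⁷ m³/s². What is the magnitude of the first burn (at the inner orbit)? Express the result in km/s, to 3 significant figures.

Δv ≈ 6.69 km/s

r₁ = 1.177×10⁵ km = 1.177×10⁸ m.
r₂ = 3.097×10⁵ km = 3.097×10⁸ m.
Transfer ellipse a_t = (r₁ + r₂)/2 = 2.137×10⁸ m.
At r₁: circular v_c1 = √(μ/r₁) = 32810 m/s; transfer-perijove v_p = √[μ(2/r₁ − 1/a_t)] = 39500 m/s.
Δv₁ = v_p − v_c1 = 6688 m/s.
= 6.688 km/s.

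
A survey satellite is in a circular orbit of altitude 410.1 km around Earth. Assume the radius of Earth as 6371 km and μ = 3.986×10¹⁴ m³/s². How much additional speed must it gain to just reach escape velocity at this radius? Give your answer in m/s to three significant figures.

r = 6371 + 410.1 = 6781.1 km = 6.7811×10⁶ m.
Circular speed v_c = √(μ/r) = 7667 m/s.
Escape speed v_esc = √(2μ/r) = √2 × v_c = 10840 m/s.
Δv = v_esc − v_c = 3176 m/s.

Δv ≈ 3180 m/s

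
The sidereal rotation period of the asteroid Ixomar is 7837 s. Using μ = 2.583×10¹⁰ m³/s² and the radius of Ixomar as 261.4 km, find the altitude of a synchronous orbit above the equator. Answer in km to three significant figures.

h_sync ≈ 81.1 km

A synchronous orbit has period T, so by Kepler's third law a = (μT²/4π²)^(1/3).
μT²/4π² = 2.583×10¹⁰ × (7.837×10³)² / 39.48 = 4.019×10¹⁶ m³.
a = 3.425×10⁵ m = 342.52 km.
Altitude h = a − R = 342.52 − 261.4 = 81.122 km.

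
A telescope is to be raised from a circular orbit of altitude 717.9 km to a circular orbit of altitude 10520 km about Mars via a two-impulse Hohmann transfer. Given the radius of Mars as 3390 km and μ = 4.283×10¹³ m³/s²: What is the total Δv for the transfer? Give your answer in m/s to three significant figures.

r₁ = 3390 + 717.9 = 4107.9 km = 4.1079×10⁶ m.
r₂ = 3390 + 10520 = 13910 km = 1.3910×10⁷ m.
Transfer ellipse a_t = (r₁ + r₂)/2 = 9.009×10⁶ m.
At r₁: circular v_c1 = √(μ/r₁) = 3229 m/s; transfer-periapsis v_p = √[μ(2/r₁ − 1/a_t)] = 4012 m/s.
Δv₁ = v_p − v_c1 = 783.3 m/s.
At r₂: circular v_c2 = √(μ/r₂) = 1755 m/s; transfer-apoapsis v_a = √[μ(2/r₂ − 1/a_t)] = 1185 m/s.
Δv₂ = v_c2 − v_a = 569.8 m/s.
Total Δv = Δv₁ + Δv₂ = 1353 m/s.

Δv_total ≈ 1350 m/s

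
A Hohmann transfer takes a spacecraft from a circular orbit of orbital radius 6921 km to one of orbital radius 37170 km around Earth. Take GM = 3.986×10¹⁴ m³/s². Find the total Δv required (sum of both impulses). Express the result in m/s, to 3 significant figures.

Δv_total ≈ 3710 m/s

r₁ = 6921 km = 6.921×10⁶ m.
r₂ = 37170 km = 3.717×10⁷ m.
Transfer ellipse a_t = (r₁ + r₂)/2 = 2.205×10⁷ m.
At r₁: circular v_c1 = √(μ/r₁) = 7589 m/s; transfer-perigee v_p = √[μ(2/r₁ − 1/a_t)] = 9854 m/s.
Δv₁ = v_p − v_c1 = 2265 m/s.
At r₂: circular v_c2 = √(μ/r₂) = 3275 m/s; transfer-apogee v_a = √[μ(2/r₂ − 1/a_t)] = 1835 m/s.
Δv₂ = v_c2 − v_a = 1440 m/s.
Total Δv = Δv₁ + Δv₂ = 3705 m/s.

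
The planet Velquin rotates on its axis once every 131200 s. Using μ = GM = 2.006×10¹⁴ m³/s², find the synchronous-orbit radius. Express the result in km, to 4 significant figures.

r_sync ≈ 44390 km

A synchronous orbit has period T, so by Kepler's third law a = (μT²/4π²)^(1/3).
μT²/4π² = 2.006×10¹⁴ × (1.312×10⁵)² / 39.48 = 8.747×10²² m³.
a = 4.439×10⁷ m = 44389 km.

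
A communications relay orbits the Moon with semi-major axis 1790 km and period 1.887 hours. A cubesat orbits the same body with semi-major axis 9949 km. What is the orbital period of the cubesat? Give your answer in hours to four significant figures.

Kepler's third law: T² ∝ a³, so T₂ = T₁ (a₂/a₁)^(3/2).
a₂/a₁ = 5.558, (a₂/a₁)^(3/2) = 13.10.
T₂ = 1.887 × 13.10 = 24.73 hours.

T₂ ≈ 24.73 hours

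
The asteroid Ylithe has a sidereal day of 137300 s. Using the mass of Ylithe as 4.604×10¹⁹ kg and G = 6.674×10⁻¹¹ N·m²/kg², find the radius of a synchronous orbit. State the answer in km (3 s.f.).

μ = GM = 6.674×10⁻¹¹ × 4.604×10¹⁹ = 3.073×10⁹ m³/s².
A synchronous orbit has period T, so by Kepler's third law a = (μT²/4π²)^(1/3).
μT²/4π² = 3.073×10⁹ × (1.373×10⁵)² / 39.48 = 1.467×10¹⁸ m³.
a = 1.136×10⁶ m = 1136.3 km.

r_sync ≈ 1140 km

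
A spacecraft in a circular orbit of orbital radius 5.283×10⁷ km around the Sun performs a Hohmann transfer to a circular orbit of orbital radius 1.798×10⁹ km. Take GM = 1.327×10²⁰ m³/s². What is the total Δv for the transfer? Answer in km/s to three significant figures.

r₁ = 5.283×10⁷ km = 5.283×10¹⁰ m.
r₂ = 1.798×10⁹ km = 1.798×10¹² m.
Transfer ellipse a_t = (r₁ + r₂)/2 = 9.254×10¹¹ m.
At r₁: circular v_c1 = √(μ/r₁) = 50120 m/s; transfer-perihelion v_p = √[μ(2/r₁ − 1/a_t)] = 69860 m/s.
Δv₁ = v_p − v_c1 = 19740 m/s.
At r₂: circular v_c2 = √(μ/r₂) = 8591 m/s; transfer-aphelion v_a = √[μ(2/r₂ − 1/a_t)] = 2053 m/s.
Δv₂ = v_c2 − v_a = 6538 m/s.
Total Δv = Δv₁ + Δv₂ = 26280 m/s = 26.28 km/s.

Δv_total ≈ 26.3 km/s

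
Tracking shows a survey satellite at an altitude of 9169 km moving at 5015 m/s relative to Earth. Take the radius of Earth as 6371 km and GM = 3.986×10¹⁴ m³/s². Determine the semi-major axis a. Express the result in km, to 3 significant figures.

a ≈ 15200 km

r = 6371 + 9169 = 15540 km = 1.554×10⁷ m.
Vis-viva rearranged: 1/a = 2/r − v²/μ = 1.287×10⁻⁷ − 6.310×10⁻⁸ = 6.560×10⁻⁸ m⁻¹.
a = 1.524×10⁷ m = 15243 km.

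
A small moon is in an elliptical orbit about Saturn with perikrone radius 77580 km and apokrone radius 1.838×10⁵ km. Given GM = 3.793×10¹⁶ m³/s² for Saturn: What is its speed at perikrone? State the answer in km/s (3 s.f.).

Semi-major axis a = (r_p + r_a)/2 = 1.3069×10⁵ km = 1.307×10⁸ m.
Vis-viva: v² = μ(2/r − 1/a) = 3.793×10¹⁶ × (2.578×10⁻⁸ − 7.652×10⁻⁹) = 6.876×10⁸ m²/s².
v = 26220 m/s = 26.22 km/s.

v ≈ 26.2 km/s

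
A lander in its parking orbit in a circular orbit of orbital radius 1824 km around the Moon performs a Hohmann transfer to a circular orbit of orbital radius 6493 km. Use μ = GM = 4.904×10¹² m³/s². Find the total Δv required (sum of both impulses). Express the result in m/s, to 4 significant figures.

Δv_total ≈ 702.7 m/s

r₁ = 1824 km = 1.824×10⁶ m.
r₂ = 6493 km = 6.493×10⁶ m.
Transfer ellipse a_t = (r₁ + r₂)/2 = 4.158×10⁶ m.
At r₁: circular v_c1 = √(μ/r₁) = 1640 m/s; transfer-perilune v_p = √[μ(2/r₁ − 1/a_t)] = 2049 m/s.
Δv₁ = v_p − v_c1 = 409.2 m/s.
At r₂: circular v_c2 = √(μ/r₂) = 869.1 m/s; transfer-apolune v_a = √[μ(2/r₂ − 1/a_t)] = 575.6 m/s.
Δv₂ = v_c2 − v_a = 293.5 m/s.
Total Δv = Δv₁ + Δv₂ = 702.7 m/s.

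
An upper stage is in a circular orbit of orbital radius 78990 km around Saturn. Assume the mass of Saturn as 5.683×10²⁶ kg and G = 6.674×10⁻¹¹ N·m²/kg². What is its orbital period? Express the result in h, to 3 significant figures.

T ≈ 6.29 h

μ = GM = 6.674×10⁻¹¹ × 5.683×10²⁶ = 3.793×10¹⁶ m³/s².
r = 78990 km = 7.899×10⁷ m.
Kepler's third law: T = 2π√(r³/μ) = 2π√((7.899×10⁷)³ / 3.793×10¹⁶).
r³/μ = 1.299×10⁷ s², so T = 2π × 3.605×10³ = 2.265×10⁴ s.
Converting: 2.265×10⁴ s ÷ 3600 = 6.291 h.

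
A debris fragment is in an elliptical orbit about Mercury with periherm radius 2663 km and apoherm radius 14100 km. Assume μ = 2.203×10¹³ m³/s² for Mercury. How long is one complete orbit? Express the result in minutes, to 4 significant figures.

T ≈ 541.4 minutes

Semi-major axis a = (r_p + r_a)/2 = (2663.0 + 14100)/2 = 8381.5 km = 8.382×10⁶ m.
By Kepler's third law T = 2π√(a³/μ) = 2π × 5.170×10³ = 3.248×10⁴ s.
= 541.4 minutes.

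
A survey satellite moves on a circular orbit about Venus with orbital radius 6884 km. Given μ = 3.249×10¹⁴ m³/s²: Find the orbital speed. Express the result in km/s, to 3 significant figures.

r = 6884 km = 6.884×10⁶ m.
For a circular orbit v = √(μ/r) = √(3.249×10¹⁴ / 6.884×10⁶) = √(4.720×10⁷) = 6870 m/s.
That is 6.870 km/s.

v ≈ 6.87 km/s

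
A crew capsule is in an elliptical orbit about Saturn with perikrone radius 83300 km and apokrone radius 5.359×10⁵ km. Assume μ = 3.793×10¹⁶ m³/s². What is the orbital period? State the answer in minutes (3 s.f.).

Semi-major axis a = (r_p + r_a)/2 = (83300 + 5.3590×10⁵)/2 = 3.0960×10⁵ km = 3.096×10⁸ m.
By Kepler's third law T = 2π√(a³/μ) = 2π × 2.797×10⁴ = 1.757×10⁵ s.
= 2929 minutes.

T ≈ 2930 minutes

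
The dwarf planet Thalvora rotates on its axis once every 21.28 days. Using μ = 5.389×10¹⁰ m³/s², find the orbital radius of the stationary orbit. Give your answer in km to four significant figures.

T = 21.28 days = 1.839×10⁶ s.
A synchronous orbit has period T, so by Kepler's third law a = (μT²/4π²)^(1/3).
μT²/4π² = 5.389×10¹⁰ × (1.839×10⁶)² / 39.48 = 4.614×10²¹ m³.
a = 1.665×10⁷ m = 16648 km.

r_sync ≈ 16650 km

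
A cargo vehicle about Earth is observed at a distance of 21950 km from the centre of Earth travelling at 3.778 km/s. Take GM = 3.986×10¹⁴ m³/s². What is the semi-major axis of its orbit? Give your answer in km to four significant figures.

r = 2.195×10⁷ m.
Vis-viva rearranged: 1/a = 2/r − v²/μ = 9.112×10⁻⁸ − 3.581×10⁻⁸ = 5.531×10⁻⁸ m⁻¹.
a = 1.808×10⁷ m = 18081 km.

a ≈ 18080 km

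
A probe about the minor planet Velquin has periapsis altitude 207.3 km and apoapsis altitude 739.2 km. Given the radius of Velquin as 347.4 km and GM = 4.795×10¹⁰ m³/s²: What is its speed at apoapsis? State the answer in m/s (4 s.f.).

r_p = 347.4 + 207.3 = 554.70 km = 5.5470×10⁵ m.
r_a = 347.4 + 739.2 = 1086.6 km = 1.0866×10⁶ m.
Semi-major axis a = (r_p + r_a)/2 = 820.65 km = 8.206×10⁵ m.
Vis-viva: v² = μ(2/r − 1/a) = 4.795×10¹⁰ × (1.841×10⁻⁶ − 1.219×10⁻⁶) = 2.983×10⁴ m²/s².
v = 172.7 m/s.

v ≈ 172.7 m/s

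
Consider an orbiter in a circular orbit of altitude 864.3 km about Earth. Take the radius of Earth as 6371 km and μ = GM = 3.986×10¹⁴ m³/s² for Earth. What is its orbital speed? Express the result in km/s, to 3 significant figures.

r = 6371 + 864.3 = 7235.3 km = 7.2353×10⁶ m.
For a circular orbit v = √(μ/r) = √(3.986×10¹⁴ / 7.235×10⁶) = √(5.509×10⁷) = 7422 m/s.
That is 7.422 km/s.

v ≈ 7.42 km/s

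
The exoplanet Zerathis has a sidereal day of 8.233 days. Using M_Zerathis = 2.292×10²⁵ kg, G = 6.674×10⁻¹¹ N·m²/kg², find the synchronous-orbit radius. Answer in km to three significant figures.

μ = GM = 6.674×10⁻¹¹ × 2.292×10²⁵ = 1.530×10¹⁵ m³/s².
T = 8.233 days = 7.113×10⁵ s.
A synchronous orbit has period T, so by Kepler's third law a = (μT²/4π²)^(1/3).
μT²/4π² = 1.530×10¹⁵ × (7.113×10⁵)² / 39.48 = 1.961×10²⁵ m³.
a = 2.696×10⁸ m = 2.6965×10⁵ km.

r_sync ≈ 2.70×10⁵ km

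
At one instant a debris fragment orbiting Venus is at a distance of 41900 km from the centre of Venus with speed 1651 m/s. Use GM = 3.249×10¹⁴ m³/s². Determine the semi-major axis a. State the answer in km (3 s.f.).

r = 4.190×10⁷ m.
Vis-viva rearranged: 1/a = 2/r − v²/μ = 4.773×10⁻⁸ − 8.390×10⁻⁹ = 3.934×10⁻⁸ m⁻¹.
a = 2.542×10⁷ m = 25417 km.

a ≈ 25400 km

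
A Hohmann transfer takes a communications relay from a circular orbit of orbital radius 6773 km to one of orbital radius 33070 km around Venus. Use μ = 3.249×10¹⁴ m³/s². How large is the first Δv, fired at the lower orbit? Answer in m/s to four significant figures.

Δv ≈ 1998 m/s

r₁ = 6773 km = 6.773×10⁶ m.
r₂ = 33070 km = 3.307×10⁷ m.
Transfer ellipse a_t = (r₁ + r₂)/2 = 1.992×10⁷ m.
At r₁: circular v_c1 = √(μ/r₁) = 6926 m/s; transfer-periapsis v_p = √[μ(2/r₁ − 1/a_t)] = 8924 m/s.
Δv₁ = v_p − v_c1 = 1998 m/s.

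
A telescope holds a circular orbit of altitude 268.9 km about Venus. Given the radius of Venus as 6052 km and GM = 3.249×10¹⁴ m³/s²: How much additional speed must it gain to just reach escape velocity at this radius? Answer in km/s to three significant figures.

r = 6052 + 268.9 = 6320.9 km = 6.3209×10⁶ m.
Circular speed v_c = √(μ/r) = 7169 m/s.
Escape speed v_esc = √(2μ/r) = √2 × v_c = 10140 m/s.
Δv = v_esc − v_c = 2970 m/s = 2.970 km/s.

Δv ≈ 2.97 km/s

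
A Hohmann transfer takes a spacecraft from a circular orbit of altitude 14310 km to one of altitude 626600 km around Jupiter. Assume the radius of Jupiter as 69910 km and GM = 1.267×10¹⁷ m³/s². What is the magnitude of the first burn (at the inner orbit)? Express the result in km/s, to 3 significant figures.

r₁ = 69910 + 14310 = 84220 km = 8.4220×10⁷ m.
r₂ = 69910 + 626600 = 696510 km = 6.9651×10⁸ m.
Transfer ellipse a_t = (r₁ + r₂)/2 = 3.904×10⁸ m.
At r₁: circular v_c1 = √(μ/r₁) = 38790 m/s; transfer-perijove v_p = √[μ(2/r₁ − 1/a_t)] = 51810 m/s.
Δv₁ = v_p − v_c1 = 13020 m/s.
= 13.02 km/s.

Δv ≈ 13.0 km/s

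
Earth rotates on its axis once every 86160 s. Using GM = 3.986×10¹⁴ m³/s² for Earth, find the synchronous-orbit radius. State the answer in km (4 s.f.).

A synchronous orbit has period T, so by Kepler's third law a = (μT²/4π²)^(1/3).
μT²/4π² = 3.986×10¹⁴ × (8.616×10⁴)² / 39.48 = 7.495×10²² m³.
a = 4.216×10⁷ m = 42163 km.

r_sync ≈ 42160 km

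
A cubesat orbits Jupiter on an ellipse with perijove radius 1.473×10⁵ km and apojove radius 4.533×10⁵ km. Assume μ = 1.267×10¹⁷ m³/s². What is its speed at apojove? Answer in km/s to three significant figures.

v ≈ 11.7 km/s

Semi-major axis a = (r_p + r_a)/2 = 3.0030×10⁵ km = 3.003×10⁸ m.
Vis-viva: v² = μ(2/r − 1/a) = 1.267×10¹⁷ × (4.412×10⁻⁹ − 3.330×10⁻⁹) = 1.371×10⁸ m²/s².
v = 11710 m/s = 11.71 km/s.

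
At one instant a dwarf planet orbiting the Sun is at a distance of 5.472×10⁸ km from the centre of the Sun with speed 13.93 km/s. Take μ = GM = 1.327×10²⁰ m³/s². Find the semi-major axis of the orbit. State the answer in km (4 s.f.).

r = 5.472×10¹¹ m.
Specific orbital energy ε = v²/2 − μ/r = (13930)²/2 − 1.327×10²⁰/5.472×10¹¹ = -1.455×10⁸ J/kg.
Since ε = −μ/(2a), a = −μ/(2ε) = 4.561×10¹¹ m = 4.5606×10⁸ km.

a ≈ 4.561×10⁸ km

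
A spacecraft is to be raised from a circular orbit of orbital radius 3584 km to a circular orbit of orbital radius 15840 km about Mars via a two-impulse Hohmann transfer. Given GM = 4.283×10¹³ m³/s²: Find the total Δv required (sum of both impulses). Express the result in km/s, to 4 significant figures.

Δv_total ≈ 1.603 km/s

r₁ = 3584 km = 3.584×10⁶ m.
r₂ = 15840 km = 1.584×10⁷ m.
Transfer ellipse a_t = (r₁ + r₂)/2 = 9.712×10⁶ m.
At r₁: circular v_c1 = √(μ/r₁) = 3457 m/s; transfer-periapsis v_p = √[μ(2/r₁ − 1/a_t)] = 4415 m/s.
Δv₁ = v_p − v_c1 = 957.9 m/s.
At r₂: circular v_c2 = √(μ/r₂) = 1644 m/s; transfer-apoapsis v_a = √[μ(2/r₂ − 1/a_t)] = 998.9 m/s.
Δv₂ = v_c2 − v_a = 645.4 m/s.
Total Δv = Δv₁ + Δv₂ = 1603 m/s = 1.603 km/s.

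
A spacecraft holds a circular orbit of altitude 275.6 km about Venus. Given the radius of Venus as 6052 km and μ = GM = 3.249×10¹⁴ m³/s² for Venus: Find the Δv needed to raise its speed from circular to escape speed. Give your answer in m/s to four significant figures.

Δv ≈ 2968 m/s

r = 6052 + 275.6 = 6327.6 km = 6.3276×10⁶ m.
Circular speed v_c = √(μ/r) = 7166 m/s.
Escape speed v_esc = √(2μ/r) = √2 × v_c = 10130 m/s.
Δv = v_esc − v_c = 2968 m/s.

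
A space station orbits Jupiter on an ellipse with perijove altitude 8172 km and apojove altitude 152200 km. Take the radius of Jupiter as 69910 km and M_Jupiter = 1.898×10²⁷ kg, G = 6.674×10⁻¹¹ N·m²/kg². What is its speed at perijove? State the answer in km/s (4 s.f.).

v ≈ 49.00 km/s

μ = GM = 6.674×10⁻¹¹ × 1.898×10²⁷ = 1.267×10¹⁷ m³/s².
r_p = 69910 + 8172 = 78082 km = 7.8082×10⁷ m.
r_a = 69910 + 152200 = 222110 km = 2.2211×10⁸ m.
Semi-major axis a = (r_p + r_a)/2 = 1.5010×10⁵ km = 1.501×10⁸ m.
Vis-viva: v² = μ(2/r − 1/a) = 1.267×10¹⁷ × (2.561×10⁻⁸ − 6.662×10⁻⁹) = 2.401×10⁹ m²/s².
v = 49000 m/s = 49.00 km/s.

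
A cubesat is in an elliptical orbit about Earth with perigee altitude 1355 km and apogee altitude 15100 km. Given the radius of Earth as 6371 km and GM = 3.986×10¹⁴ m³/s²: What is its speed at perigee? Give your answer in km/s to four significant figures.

r_p = 6371 + 1355 = 7726.0 km = 7.7260×10⁶ m.
r_a = 6371 + 15100 = 21471 km = 2.1471×10⁷ m.
Semi-major axis a = (r_p + r_a)/2 = 14598 km = 1.460×10⁷ m.
Vis-viva: v² = μ(2/r − 1/a) = 3.986×10¹⁴ × (2.589×10⁻⁷ − 6.850×10⁻⁸) = 7.588×10⁷ m²/s².
v = 8711 m/s = 8.711 km/s.

v ≈ 8.711 km/s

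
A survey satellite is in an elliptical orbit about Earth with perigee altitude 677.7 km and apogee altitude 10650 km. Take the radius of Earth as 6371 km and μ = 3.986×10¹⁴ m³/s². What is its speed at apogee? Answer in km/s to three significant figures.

r_p = 6371 + 677.7 = 7048.7 km = 7.0487×10⁶ m.
r_a = 6371 + 10650 = 17021 km = 1.7021×10⁷ m.
Semi-major axis a = (r_p + r_a)/2 = 12035 km = 1.203×10⁷ m.
Vis-viva: v² = μ(2/r − 1/a) = 3.986×10¹⁴ × (1.175×10⁻⁷ − 8.309×10⁻⁸) = 1.372×10⁷ m²/s².
v = 3703 m/s = 3.703 km/s.

v ≈ 3.70 km/s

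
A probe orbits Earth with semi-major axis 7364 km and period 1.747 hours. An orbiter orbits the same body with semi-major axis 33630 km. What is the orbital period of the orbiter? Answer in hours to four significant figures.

T₂ ≈ 17.05 hours

Kepler's third law: T² ∝ a³, so T₂ = T₁ (a₂/a₁)^(3/2).
a₂/a₁ = 4.567, (a₂/a₁)^(3/2) = 9.759.
T₂ = 1.747 × 9.759 = 17.05 hours.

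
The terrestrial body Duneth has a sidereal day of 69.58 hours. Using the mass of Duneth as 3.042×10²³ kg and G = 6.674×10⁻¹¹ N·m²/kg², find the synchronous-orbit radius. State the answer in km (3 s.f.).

μ = GM = 6.674×10⁻¹¹ × 3.042×10²³ = 2.030×10¹³ m³/s².
T = 69.58 hours = 2.505×10⁵ s.
A synchronous orbit has period T, so by Kepler's third law a = (μT²/4π²)^(1/3).
μT²/4π² = 2.030×10¹³ × (2.505×10⁵)² / 39.48 = 3.227×10²² m³.
a = 3.184×10⁷ m = 31836 km.

r_sync ≈ 31800 km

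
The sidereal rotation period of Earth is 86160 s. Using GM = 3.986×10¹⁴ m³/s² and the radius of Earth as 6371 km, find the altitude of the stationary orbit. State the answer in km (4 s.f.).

h_sync ≈ 35790 km

A synchronous orbit has period T, so by Kepler's third law a = (μT²/4π²)^(1/3).
μT²/4π² = 3.986×10¹⁴ × (8.616×10⁴)² / 39.48 = 7.495×10²² m³.
a = 4.216×10⁷ m = 42163 km.
Altitude h = a − R = 42163 − 6371 = 35792 km.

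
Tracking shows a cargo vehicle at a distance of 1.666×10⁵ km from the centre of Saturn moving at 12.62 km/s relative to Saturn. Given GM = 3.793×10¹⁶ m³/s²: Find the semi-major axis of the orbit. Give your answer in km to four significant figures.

a ≈ 1.281×10⁵ km

r = 1.666×10⁸ m.
Specific orbital energy ε = v²/2 − μ/r = (12620)²/2 − 3.793×10¹⁶/1.666×10⁸ = -1.480×10⁸ J/kg.
Since ε = −μ/(2a), a = −μ/(2ε) = 1.281×10⁸ m = 1.2811×10⁵ km.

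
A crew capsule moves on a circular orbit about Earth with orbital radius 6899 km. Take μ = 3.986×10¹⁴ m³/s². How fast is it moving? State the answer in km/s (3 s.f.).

v ≈ 7.60 km/s

r = 6899 km = 6.899×10⁶ m.
For a circular orbit v = √(μ/r) = √(3.986×10¹⁴ / 6.899×10⁶) = √(5.778×10⁷) = 7601 m/s.
That is 7.601 km/s.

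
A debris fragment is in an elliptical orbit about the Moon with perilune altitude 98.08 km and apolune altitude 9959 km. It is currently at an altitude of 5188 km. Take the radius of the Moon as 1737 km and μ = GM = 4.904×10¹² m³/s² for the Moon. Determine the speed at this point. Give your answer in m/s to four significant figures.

v ≈ 831.5 m/s

r_p = 1737 + 98.08 = 1835.1 km = 1.8351×10⁶ m.
r_a = 1737 + 9959 = 11696 km = 1.1696×10⁷ m.
r = 1737 + 5188 = 6925.0 km = 6.925×10⁶ m.
Semi-major axis a = (r_p + r_a)/2 = 6765.5 km = 6.766×10⁶ m.
Vis-viva: v² = μ(2/r − 1/a) = 4.904×10¹² × (2.888×10⁻⁷ − 1.478×10⁻⁷) = 6.915×10⁵ m²/s².
v = 831.5 m/s.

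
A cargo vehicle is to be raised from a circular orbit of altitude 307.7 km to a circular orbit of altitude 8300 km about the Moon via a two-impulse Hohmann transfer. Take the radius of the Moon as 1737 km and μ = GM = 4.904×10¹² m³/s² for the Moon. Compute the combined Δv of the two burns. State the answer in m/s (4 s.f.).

Δv_total ≈ 739.9 m/s

r₁ = 1737 + 307.7 = 2044.7 km = 2.0447×10⁶ m.
r₂ = 1737 + 8300 = 10037 km = 1.0037×10⁷ m.
Transfer ellipse a_t = (r₁ + r₂)/2 = 6.041×10⁶ m.
At r₁: circular v_c1 = √(μ/r₁) = 1549 m/s; transfer-perilune v_p = √[μ(2/r₁ − 1/a_t)] = 1996 m/s.
Δv₁ = v_p − v_c1 = 447.6 m/s.
At r₂: circular v_c2 = √(μ/r₂) = 699.0 m/s; transfer-apolune v_a = √[μ(2/r₂ − 1/a_t)] = 406.7 m/s.
Δv₂ = v_c2 − v_a = 292.3 m/s.
Total Δv = Δv₁ + Δv₂ = 739.9 m/s.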